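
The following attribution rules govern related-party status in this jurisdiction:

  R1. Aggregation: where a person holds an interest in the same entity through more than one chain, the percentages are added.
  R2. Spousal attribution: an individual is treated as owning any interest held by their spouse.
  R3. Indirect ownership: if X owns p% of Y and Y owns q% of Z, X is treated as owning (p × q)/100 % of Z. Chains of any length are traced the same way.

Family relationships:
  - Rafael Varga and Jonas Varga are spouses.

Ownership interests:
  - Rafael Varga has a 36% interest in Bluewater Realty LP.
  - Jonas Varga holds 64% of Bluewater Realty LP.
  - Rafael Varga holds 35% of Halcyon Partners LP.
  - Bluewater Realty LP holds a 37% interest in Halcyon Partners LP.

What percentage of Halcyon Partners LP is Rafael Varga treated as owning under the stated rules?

By spousal attribution (R2), Rafael Varga is treated as also owning Jonas Varga's interest in Bluewater Realty LP, giving 36% + 64% = 100%.
Chain via Bluewater Realty LP (R3): 100% × 37% = 37% of Halcyon Partners LP.
Direct interest in Halcyon Partners LP: 35%.
Aggregating (R1): 37% + 35% = 72%.

72%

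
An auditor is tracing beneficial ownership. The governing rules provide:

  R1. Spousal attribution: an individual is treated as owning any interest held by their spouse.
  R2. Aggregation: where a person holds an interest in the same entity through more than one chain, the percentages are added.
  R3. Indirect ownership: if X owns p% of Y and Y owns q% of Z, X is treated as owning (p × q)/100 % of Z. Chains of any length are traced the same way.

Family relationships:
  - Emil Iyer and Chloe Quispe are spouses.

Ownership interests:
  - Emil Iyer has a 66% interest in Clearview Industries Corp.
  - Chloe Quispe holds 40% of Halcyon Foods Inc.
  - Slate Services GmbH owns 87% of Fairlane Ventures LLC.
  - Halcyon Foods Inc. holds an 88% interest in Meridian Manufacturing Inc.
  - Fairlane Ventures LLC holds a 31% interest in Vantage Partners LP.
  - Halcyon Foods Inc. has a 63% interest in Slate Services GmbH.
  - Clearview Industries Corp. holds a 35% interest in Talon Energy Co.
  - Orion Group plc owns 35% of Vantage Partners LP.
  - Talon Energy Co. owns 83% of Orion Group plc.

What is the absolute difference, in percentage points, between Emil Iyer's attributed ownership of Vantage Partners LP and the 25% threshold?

11.49301

By spousal attribution (R1), Emil Iyer is treated as owning Chloe Quispe's 40% interest in Halcyon Foods Inc.
Chain via Clearview Industries Corp. → Talon Energy Co. → Orion Group plc (R3): 66% × 35% × 83% × 35% = 6.71055% of Vantage Partners LP.
Chain via Halcyon Foods Inc. → Slate Services GmbH → Fairlane Ventures LLC (R3): 40% × 63% × 87% × 31% = 6.79644% of Vantage Partners LP.
Aggregating (R2): 6.71055% + 6.79644% = 13.50699%.
13.50699% falls short of the 25% threshold by 11.49301 percentage points.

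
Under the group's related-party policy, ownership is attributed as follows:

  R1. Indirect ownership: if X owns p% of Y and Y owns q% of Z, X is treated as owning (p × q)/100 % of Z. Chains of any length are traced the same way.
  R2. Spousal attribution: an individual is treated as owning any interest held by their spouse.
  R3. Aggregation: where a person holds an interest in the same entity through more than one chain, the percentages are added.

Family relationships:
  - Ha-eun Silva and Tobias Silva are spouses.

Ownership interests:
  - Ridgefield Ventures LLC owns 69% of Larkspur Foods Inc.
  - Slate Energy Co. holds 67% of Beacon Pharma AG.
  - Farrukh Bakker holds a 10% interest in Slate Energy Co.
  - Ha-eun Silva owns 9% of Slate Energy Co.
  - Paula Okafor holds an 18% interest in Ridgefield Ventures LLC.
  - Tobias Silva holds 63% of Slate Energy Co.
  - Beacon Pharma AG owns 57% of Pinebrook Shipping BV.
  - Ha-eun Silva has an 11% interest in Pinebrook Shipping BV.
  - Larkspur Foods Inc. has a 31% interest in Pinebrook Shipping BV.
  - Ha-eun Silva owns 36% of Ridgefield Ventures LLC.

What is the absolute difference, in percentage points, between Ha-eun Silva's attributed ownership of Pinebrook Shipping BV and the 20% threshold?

By spousal attribution (R2), Ha-eun Silva is treated as also owning Tobias Silva's interest in Slate Energy Co, giving 9% + 63% = 72%.
Chain via Slate Energy Co. → Beacon Pharma AG (R1): 72% × 67% × 57% = 27.4968% of Pinebrook Shipping BV.
Chain via Ridgefield Ventures LLC → Larkspur Foods Inc. (R1): 36% × 69% × 31% = 7.7004% of Pinebrook Shipping BV.
Direct interest in Pinebrook Shipping BV: 11%.
Aggregating (R3): 27.4968% + 7.7004% + 11% = 46.1972%.
46.1972% exceeds the 20% threshold by 26.1972 percentage points.

26.1972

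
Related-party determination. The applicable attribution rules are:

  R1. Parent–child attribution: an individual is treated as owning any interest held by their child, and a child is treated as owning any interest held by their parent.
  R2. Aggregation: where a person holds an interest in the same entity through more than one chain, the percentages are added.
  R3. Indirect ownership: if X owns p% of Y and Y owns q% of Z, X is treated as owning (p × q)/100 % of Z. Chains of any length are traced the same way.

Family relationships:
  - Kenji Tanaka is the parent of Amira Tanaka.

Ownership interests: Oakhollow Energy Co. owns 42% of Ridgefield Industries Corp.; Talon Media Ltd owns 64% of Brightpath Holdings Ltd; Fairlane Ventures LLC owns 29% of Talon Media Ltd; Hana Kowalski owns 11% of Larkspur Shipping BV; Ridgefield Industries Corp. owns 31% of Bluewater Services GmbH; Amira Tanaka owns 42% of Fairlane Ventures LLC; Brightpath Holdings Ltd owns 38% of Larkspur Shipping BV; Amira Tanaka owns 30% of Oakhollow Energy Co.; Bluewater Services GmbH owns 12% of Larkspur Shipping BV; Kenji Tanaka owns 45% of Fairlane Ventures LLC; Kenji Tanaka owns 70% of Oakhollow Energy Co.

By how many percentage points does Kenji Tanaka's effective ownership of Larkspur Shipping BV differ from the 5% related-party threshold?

By parent–child attribution (R1), Kenji Tanaka is treated as also owning Amira Tanaka's interest in Oakhollow Energy Co, giving 70% + 30% = 100%.
By parent–child attribution (R1), Kenji Tanaka is treated as also owning Amira Tanaka's interest in Fairlane Ventures LLC, giving 45% + 42% = 87%.
Chain via Oakhollow Energy Co. → Ridgefield Industries Corp. → Bluewater Services GmbH (R3): 100% × 42% × 31% × 12% = 1.5624% of Larkspur Shipping BV.
Chain via Fairlane Ventures LLC → Talon Media Ltd → Brightpath Holdings Ltd (R3): 87% × 29% × 64% × 38% = 6.135936% of Larkspur Shipping BV.
Aggregating (R2): 1.5624% + 6.135936% = 7.698336%.
7.698336% exceeds the 5% threshold by 2.698336 percentage points.

2.698336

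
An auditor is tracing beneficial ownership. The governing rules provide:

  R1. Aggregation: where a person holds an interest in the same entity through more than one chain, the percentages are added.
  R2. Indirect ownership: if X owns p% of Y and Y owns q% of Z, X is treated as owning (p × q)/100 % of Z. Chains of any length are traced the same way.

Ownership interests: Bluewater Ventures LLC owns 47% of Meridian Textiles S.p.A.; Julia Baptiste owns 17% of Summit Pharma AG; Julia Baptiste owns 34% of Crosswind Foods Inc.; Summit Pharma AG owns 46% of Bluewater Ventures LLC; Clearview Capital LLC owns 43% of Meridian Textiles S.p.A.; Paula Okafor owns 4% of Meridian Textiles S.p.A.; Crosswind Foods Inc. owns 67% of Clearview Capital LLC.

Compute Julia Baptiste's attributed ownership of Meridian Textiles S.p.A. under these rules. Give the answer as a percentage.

13.4708%

Chain via Crosswind Foods Inc. → Clearview Capital LLC (R2): 34% × 67% × 43% = 9.7954% of Meridian Textiles S.p.A.
Chain via Summit Pharma AG → Bluewater Ventures LLC (R2): 17% × 46% × 47% = 3.6754% of Meridian Textiles S.p.A.
Aggregating (R1): 9.7954% + 3.6754% = 13.4708%.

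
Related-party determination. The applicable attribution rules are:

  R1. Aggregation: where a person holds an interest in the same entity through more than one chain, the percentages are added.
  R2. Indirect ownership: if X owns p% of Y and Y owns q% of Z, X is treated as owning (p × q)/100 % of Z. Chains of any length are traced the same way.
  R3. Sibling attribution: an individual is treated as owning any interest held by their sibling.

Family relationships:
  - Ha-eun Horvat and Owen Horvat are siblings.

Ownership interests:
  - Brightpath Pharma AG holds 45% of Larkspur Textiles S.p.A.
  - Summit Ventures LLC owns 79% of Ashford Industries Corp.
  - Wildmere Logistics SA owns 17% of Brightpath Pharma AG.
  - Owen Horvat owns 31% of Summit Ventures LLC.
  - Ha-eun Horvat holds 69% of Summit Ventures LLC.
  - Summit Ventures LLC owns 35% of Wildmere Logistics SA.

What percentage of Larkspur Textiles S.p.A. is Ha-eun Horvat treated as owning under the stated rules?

By sibling attribution (R3), Ha-eun Horvat is treated as also owning Owen Horvat's interest in Summit Ventures LLC, giving 69% + 31% = 100%.
Chain via Summit Ventures LLC → Wildmere Logistics SA → Brightpath Pharma AG (R2): 100% × 35% × 17% × 45% = 2.6775% of Larkspur Textiles S.p.A.

2.6775%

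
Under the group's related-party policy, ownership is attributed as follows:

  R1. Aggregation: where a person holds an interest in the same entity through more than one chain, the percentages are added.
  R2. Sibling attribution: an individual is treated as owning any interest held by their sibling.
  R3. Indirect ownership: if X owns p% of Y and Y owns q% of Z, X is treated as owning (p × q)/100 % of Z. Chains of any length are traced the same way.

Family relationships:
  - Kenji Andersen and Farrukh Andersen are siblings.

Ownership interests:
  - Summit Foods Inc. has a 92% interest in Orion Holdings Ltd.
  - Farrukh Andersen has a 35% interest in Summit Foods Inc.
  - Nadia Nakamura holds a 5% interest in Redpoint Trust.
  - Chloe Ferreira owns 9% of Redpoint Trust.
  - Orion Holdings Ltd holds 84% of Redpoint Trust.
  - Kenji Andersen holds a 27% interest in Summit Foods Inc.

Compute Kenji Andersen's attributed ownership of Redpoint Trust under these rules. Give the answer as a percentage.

By sibling attribution (R2), Kenji Andersen is treated as also owning Farrukh Andersen's interest in Summit Foods Inc, giving 27% + 35% = 62%.
Chain via Summit Foods Inc. → Orion Holdings Ltd (R3): 62% × 92% × 84% = 47.9136% of Redpoint Trust.

47.9136%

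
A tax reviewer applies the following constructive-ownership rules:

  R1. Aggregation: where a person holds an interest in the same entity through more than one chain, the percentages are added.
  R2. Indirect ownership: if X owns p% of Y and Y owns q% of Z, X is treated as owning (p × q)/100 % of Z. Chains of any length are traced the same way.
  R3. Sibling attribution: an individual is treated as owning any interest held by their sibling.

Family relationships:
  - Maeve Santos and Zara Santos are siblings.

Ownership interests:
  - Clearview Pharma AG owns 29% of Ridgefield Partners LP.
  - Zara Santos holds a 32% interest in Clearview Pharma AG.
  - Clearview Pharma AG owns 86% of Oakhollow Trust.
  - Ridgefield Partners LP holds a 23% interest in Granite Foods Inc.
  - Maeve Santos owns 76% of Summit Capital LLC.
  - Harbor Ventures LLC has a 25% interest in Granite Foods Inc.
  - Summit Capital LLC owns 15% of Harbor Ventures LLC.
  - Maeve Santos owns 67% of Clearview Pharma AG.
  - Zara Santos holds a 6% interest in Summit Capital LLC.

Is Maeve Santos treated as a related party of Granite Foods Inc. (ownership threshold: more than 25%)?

No

By sibling attribution (R3), Maeve Santos is treated as also owning Zara Santos's interest in Summit Capital LLC, giving 76% + 6% = 82%.
By sibling attribution (R3), Maeve Santos is treated as also owning Zara Santos's interest in Clearview Pharma AG, giving 67% + 32% = 99%.
Chain via Summit Capital LLC → Harbor Ventures LLC (R2): 82% × 15% × 25% = 3.075% of Granite Foods Inc.
Chain via Clearview Pharma AG → Ridgefield Partners LP (R2): 99% × 29% × 23% = 6.6033% of Granite Foods Inc.
Aggregating (R1): 3.075% + 6.6033% = 9.6783%.
9.6783% does not exceed the 25% threshold, so Maeve is not a related party to Granite Foods Inc.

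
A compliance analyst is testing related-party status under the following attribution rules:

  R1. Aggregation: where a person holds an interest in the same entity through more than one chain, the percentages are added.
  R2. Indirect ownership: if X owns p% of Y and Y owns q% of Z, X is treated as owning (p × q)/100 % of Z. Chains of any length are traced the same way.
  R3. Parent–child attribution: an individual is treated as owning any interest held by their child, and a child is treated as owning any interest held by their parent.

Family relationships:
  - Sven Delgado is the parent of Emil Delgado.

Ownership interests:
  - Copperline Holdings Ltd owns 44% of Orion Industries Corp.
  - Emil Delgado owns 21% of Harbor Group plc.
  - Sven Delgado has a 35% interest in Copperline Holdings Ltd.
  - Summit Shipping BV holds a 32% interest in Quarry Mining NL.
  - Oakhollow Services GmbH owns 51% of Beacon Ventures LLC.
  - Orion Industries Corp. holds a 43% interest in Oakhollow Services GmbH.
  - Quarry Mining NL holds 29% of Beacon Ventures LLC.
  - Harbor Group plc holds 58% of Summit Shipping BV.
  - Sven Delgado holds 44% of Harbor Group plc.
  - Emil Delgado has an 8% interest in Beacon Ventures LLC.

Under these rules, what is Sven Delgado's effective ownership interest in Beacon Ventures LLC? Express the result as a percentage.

By parent–child attribution (R3), Sven Delgado is treated as also owning Emil Delgado's interest in Harbor Group plc, giving 44% + 21% = 65%.
By parent–child attribution (R3), Sven Delgado is treated as owning Emil Delgado's 8% interest in Beacon Ventures LLC.
Chain via Copperline Holdings Ltd → Orion Industries Corp. → Oakhollow Services GmbH (R2): 35% × 44% × 43% × 51% = 3.37722% of Beacon Ventures LLC.
Chain via Harbor Group plc → Summit Shipping BV → Quarry Mining NL (R2): 65% × 58% × 32% × 29% = 3.49856% of Beacon Ventures LLC.
Direct interest in Beacon Ventures LLC: 8%.
Aggregating (R1): 3.37722% + 3.49856% + 8% = 14.87578%.

14.87578%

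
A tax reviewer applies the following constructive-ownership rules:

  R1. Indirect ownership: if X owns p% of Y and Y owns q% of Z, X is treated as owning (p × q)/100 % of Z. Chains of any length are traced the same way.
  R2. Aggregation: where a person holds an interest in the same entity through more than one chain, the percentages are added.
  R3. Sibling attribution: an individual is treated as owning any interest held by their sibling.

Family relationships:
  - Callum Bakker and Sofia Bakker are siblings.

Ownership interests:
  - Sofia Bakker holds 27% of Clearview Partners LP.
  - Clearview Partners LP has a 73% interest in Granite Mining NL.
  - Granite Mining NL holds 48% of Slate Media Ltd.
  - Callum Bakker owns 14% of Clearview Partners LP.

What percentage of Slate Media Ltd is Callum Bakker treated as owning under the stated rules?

14.3664%

By sibling attribution (R3), Callum Bakker is treated as also owning Sofia Bakker's interest in Clearview Partners LP, giving 14% + 27% = 41%.
Chain via Clearview Partners LP → Granite Mining NL (R1): 41% × 73% × 48% = 14.3664% of Slate Media Ltd.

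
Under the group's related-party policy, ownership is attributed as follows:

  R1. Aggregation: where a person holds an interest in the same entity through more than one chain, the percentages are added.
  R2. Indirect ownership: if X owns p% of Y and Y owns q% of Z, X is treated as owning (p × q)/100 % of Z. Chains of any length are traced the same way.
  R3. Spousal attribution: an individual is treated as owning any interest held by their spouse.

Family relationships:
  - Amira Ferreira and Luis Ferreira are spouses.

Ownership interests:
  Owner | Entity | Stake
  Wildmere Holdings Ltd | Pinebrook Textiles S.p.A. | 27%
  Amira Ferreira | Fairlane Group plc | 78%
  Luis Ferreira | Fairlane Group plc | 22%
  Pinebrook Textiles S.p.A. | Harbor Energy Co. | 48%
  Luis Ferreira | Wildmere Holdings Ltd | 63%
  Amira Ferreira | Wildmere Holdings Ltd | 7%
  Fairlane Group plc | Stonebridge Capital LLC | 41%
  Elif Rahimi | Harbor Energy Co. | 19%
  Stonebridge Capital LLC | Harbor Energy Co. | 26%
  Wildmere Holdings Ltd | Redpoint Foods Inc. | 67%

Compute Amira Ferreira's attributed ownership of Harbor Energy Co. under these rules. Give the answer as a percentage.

19.732%

By spousal attribution (R3), Amira Ferreira is treated as also owning Luis Ferreira's interest in Fairlane Group plc, giving 78% + 22% = 100%.
By spousal attribution (R3), Amira Ferreira is treated as also owning Luis Ferreira's interest in Wildmere Holdings Ltd, giving 7% + 63% = 70%.
Chain via Fairlane Group plc → Stonebridge Capital LLC (R2): 100% × 41% × 26% = 10.66% of Harbor Energy Co.
Chain via Wildmere Holdings Ltd → Pinebrook Textiles S.p.A. (R2): 70% × 27% × 48% = 9.072% of Harbor Energy Co.
Aggregating (R1): 10.66% + 9.072% = 19.732%.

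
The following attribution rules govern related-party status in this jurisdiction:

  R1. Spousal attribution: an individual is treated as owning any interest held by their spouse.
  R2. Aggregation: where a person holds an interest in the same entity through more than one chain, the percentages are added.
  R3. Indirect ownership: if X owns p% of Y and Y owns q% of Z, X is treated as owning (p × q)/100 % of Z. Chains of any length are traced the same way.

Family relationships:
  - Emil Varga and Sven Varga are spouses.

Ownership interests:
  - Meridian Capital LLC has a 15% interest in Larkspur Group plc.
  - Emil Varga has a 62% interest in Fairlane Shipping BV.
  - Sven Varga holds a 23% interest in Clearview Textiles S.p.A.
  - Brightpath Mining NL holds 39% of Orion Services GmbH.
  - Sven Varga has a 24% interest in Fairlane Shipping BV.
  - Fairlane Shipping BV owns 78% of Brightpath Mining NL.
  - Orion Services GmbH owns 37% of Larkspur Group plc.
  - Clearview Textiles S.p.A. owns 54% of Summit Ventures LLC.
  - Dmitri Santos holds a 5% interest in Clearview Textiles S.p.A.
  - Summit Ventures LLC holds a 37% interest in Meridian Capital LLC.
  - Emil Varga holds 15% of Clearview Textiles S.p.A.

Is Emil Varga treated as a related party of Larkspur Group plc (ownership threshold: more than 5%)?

Yes

By spousal attribution (R1), Emil Varga is treated as also owning Sven Varga's interest in Clearview Textiles S.p.A, giving 15% + 23% = 38%.
By spousal attribution (R1), Emil Varga is treated as also owning Sven Varga's interest in Fairlane Shipping BV, giving 62% + 24% = 86%.
Chain via Clearview Textiles S.p.A. → Summit Ventures LLC → Meridian Capital LLC (R3): 38% × 54% × 37% × 15% = 1.13886% of Larkspur Group plc.
Chain via Fairlane Shipping BV → Brightpath Mining NL → Orion Services GmbH (R3): 86% × 78% × 39% × 37% = 9.679644% of Larkspur Group plc.
Aggregating (R2): 1.13886% + 9.679644% = 10.818504%.
10.818504% exceeds the 5% threshold, so Emil is a related party to Larkspur Group plc.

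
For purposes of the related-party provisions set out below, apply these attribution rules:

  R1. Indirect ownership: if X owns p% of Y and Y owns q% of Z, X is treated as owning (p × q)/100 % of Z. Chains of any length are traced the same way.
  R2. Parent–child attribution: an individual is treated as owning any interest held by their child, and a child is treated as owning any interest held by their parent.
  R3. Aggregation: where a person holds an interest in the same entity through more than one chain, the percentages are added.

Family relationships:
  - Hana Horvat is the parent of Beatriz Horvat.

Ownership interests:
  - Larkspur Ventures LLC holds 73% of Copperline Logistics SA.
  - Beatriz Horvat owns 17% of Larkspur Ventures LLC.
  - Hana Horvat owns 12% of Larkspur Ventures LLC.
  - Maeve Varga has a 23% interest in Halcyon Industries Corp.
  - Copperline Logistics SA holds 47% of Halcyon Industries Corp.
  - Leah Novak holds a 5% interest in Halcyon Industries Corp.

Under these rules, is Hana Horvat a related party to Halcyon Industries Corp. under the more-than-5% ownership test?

Yes

By parent–child attribution (R2), Hana Horvat is treated as also owning Beatriz Horvat's interest in Larkspur Ventures LLC, giving 12% + 17% = 29%.
Chain via Larkspur Ventures LLC → Copperline Logistics SA (R1): 29% × 73% × 47% = 9.9499% of Halcyon Industries Corp.
9.9499% exceeds the 5% threshold, so Hana is a related party to Halcyon Industries Corp.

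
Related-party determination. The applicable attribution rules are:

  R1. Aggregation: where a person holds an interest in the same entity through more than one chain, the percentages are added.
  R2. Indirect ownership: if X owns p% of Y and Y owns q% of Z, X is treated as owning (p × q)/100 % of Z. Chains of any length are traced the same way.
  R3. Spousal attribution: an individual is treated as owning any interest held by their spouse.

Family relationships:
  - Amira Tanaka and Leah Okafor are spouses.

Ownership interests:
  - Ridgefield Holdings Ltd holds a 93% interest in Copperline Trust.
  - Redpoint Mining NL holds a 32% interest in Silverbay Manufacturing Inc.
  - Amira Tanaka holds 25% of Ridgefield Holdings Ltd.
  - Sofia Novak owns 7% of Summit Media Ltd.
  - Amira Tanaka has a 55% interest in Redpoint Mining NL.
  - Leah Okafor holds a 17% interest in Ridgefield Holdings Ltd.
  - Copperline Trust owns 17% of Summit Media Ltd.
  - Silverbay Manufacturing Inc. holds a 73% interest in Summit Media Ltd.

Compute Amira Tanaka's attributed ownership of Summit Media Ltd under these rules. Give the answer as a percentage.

By spousal attribution (R3), Amira Tanaka is treated as also owning Leah Okafor's interest in Ridgefield Holdings Ltd, giving 25% + 17% = 42%.
Chain via Ridgefield Holdings Ltd → Copperline Trust (R2): 42% × 93% × 17% = 6.6402% of Summit Media Ltd.
Chain via Redpoint Mining NL → Silverbay Manufacturing Inc. (R2): 55% × 32% × 73% = 12.848% of Summit Media Ltd.
Aggregating (R1): 6.6402% + 12.848% = 19.4882%.

19.4882%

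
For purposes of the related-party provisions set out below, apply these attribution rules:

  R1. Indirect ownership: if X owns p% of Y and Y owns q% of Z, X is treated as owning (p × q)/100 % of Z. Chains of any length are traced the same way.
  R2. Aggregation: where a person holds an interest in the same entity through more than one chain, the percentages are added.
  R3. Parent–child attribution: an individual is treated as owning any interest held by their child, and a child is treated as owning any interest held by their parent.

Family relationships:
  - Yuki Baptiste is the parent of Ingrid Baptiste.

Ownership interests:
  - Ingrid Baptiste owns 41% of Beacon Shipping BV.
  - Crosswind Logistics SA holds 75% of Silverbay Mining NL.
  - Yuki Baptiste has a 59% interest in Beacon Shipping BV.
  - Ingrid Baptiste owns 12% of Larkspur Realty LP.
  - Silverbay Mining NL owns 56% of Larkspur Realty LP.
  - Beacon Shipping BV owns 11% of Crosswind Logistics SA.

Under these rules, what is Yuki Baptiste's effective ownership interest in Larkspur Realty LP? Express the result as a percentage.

16.62%

By parent–child attribution (R3), Yuki Baptiste is treated as also owning Ingrid Baptiste's interest in Beacon Shipping BV, giving 59% + 41% = 100%.
By parent–child attribution (R3), Yuki Baptiste is treated as owning Ingrid Baptiste's 12% interest in Larkspur Realty LP.
Chain via Beacon Shipping BV → Crosswind Logistics SA → Silverbay Mining NL (R1): 100% × 11% × 75% × 56% = 4.62% of Larkspur Realty LP.
Direct interest in Larkspur Realty LP: 12%.
Aggregating (R2): 4.62% + 12% = 16.62%.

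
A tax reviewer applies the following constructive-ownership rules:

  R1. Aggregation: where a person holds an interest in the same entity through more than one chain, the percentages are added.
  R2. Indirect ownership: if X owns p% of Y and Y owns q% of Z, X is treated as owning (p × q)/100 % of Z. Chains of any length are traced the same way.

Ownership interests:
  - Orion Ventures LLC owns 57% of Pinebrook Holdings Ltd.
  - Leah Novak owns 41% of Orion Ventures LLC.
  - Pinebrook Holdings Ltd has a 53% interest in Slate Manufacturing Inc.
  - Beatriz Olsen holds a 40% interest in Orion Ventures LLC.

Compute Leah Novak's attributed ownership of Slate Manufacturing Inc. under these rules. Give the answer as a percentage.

Chain via Orion Ventures LLC → Pinebrook Holdings Ltd (R2): 41% × 57% × 53% = 12.3861% of Slate Manufacturing Inc.

12.3861%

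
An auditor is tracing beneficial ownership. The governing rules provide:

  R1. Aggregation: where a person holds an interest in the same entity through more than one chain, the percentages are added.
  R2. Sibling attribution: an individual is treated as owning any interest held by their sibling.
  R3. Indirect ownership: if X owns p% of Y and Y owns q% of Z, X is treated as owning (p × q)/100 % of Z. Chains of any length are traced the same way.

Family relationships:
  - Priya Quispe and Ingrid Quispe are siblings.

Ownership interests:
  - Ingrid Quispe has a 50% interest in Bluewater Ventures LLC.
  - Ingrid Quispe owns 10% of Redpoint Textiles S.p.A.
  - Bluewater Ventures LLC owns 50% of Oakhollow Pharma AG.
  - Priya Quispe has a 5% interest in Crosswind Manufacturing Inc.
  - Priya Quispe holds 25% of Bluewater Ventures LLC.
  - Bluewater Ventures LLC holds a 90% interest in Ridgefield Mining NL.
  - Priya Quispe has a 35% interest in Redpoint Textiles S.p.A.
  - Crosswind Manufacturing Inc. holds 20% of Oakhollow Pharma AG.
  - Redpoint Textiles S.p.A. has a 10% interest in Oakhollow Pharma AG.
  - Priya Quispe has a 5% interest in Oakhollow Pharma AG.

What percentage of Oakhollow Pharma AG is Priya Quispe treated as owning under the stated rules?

By sibling attribution (R2), Priya Quispe is treated as also owning Ingrid Quispe's interest in Bluewater Ventures LLC, giving 25% + 50% = 75%.
By sibling attribution (R2), Priya Quispe is treated as also owning Ingrid Quispe's interest in Redpoint Textiles S.p.A, giving 35% + 10% = 45%.
Chain via Bluewater Ventures LLC (R3): 75% × 50% = 37.5% of Oakhollow Pharma AG.
Chain via Crosswind Manufacturing Inc. (R3): 5% × 20% = 1% of Oakhollow Pharma AG.
Chain via Redpoint Textiles S.p.A. (R3): 45% × 10% = 4.5% of Oakhollow Pharma AG.
Direct interest in Oakhollow Pharma AG: 5%.
Aggregating (R1): 37.5% + 1% + 4.5% + 5% = 48%.

48%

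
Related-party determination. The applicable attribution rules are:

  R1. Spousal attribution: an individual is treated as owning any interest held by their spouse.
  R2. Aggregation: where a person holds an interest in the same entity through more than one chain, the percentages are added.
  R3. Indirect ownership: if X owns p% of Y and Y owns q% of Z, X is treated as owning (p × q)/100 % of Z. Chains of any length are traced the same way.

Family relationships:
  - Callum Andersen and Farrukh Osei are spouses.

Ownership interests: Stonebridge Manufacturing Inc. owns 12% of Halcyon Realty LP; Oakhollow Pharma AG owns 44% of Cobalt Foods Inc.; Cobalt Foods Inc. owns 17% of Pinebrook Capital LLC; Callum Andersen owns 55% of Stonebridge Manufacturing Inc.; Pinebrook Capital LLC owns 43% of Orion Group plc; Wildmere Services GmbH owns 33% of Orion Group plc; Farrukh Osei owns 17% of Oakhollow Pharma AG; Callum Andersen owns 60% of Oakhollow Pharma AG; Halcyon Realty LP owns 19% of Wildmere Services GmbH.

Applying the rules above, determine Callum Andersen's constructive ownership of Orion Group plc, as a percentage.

By spousal attribution (R1), Callum Andersen is treated as also owning Farrukh Osei's interest in Oakhollow Pharma AG, giving 60% + 17% = 77%.
Chain via Oakhollow Pharma AG → Cobalt Foods Inc. → Pinebrook Capital LLC (R3): 77% × 44% × 17% × 43% = 2.476628% of Orion Group plc.
Chain via Stonebridge Manufacturing Inc. → Halcyon Realty LP → Wildmere Services GmbH (R3): 55% × 12% × 19% × 33% = 0.41382% of Orion Group plc.
Aggregating (R2): 2.476628% + 0.41382% = 2.890448%.

2.890448%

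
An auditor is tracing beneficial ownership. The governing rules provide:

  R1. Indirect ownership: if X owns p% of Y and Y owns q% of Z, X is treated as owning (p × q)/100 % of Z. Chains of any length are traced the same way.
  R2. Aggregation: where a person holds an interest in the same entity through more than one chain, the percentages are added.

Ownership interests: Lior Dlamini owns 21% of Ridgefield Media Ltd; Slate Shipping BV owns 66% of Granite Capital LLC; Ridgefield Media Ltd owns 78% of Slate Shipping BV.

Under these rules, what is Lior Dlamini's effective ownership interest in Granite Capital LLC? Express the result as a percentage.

Chain via Ridgefield Media Ltd → Slate Shipping BV (R1): 21% × 78% × 66% = 10.8108% of Granite Capital LLC.

10.8108%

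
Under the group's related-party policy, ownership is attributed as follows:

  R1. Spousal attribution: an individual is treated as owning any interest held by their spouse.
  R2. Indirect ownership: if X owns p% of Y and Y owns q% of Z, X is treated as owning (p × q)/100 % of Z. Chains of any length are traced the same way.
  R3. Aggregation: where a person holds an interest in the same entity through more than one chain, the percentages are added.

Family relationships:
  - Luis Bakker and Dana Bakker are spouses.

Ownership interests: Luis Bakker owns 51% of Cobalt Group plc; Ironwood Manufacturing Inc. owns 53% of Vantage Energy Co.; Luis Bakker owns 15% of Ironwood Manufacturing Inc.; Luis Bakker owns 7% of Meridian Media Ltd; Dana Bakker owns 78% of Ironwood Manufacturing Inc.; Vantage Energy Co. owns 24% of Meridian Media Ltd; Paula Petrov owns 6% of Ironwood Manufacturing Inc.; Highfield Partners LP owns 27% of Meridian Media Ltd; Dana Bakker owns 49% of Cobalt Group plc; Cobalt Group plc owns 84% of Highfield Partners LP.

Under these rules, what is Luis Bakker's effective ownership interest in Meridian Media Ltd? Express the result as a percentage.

41.5096%

By spousal attribution (R1), Luis Bakker is treated as also owning Dana Bakker's interest in Ironwood Manufacturing Inc, giving 15% + 78% = 93%.
By spousal attribution (R1), Luis Bakker is treated as also owning Dana Bakker's interest in Cobalt Group plc, giving 51% + 49% = 100%.
Chain via Ironwood Manufacturing Inc. → Vantage Energy Co. (R2): 93% × 53% × 24% = 11.8296% of Meridian Media Ltd.
Chain via Cobalt Group plc → Highfield Partners LP (R2): 100% × 84% × 27% = 22.68% of Meridian Media Ltd.
Direct interest in Meridian Media Ltd: 7%.
Aggregating (R3): 11.8296% + 22.68% + 7% = 41.5096%.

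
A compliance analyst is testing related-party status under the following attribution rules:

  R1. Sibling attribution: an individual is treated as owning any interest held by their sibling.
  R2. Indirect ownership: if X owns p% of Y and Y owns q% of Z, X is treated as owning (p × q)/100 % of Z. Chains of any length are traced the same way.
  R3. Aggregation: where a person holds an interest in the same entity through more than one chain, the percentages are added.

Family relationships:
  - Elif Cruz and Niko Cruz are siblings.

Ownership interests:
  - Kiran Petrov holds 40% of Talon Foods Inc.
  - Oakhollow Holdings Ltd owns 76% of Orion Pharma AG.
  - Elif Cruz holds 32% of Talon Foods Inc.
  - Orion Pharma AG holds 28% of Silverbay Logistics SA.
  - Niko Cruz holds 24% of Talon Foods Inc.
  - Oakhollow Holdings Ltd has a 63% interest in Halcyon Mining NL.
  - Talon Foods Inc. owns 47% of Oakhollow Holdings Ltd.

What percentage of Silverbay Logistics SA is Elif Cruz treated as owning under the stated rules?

By sibling attribution (R1), Elif Cruz is treated as also owning Niko Cruz's interest in Talon Foods Inc, giving 32% + 24% = 56%.
Chain via Talon Foods Inc. → Oakhollow Holdings Ltd → Orion Pharma AG (R2): 56% × 47% × 76% × 28% = 5.600896% of Silverbay Logistics SA.

5.600896%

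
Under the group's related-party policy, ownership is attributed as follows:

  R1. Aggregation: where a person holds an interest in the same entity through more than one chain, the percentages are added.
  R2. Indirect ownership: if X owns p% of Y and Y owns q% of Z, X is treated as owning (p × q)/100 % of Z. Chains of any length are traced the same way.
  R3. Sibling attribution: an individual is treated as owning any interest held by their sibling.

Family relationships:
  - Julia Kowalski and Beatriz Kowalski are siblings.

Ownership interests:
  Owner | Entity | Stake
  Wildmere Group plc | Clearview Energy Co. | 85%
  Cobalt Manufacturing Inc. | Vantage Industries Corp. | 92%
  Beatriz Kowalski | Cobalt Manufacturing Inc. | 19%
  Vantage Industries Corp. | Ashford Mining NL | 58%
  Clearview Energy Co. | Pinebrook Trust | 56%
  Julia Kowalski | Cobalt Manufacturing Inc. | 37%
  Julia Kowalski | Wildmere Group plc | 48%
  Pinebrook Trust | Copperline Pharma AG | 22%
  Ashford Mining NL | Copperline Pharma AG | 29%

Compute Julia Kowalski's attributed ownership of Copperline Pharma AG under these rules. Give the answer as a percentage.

13.692224%

By sibling attribution (R3), Julia Kowalski is treated as also owning Beatriz Kowalski's interest in Cobalt Manufacturing Inc, giving 37% + 19% = 56%.
Chain via Cobalt Manufacturing Inc. → Vantage Industries Corp. → Ashford Mining NL (R2): 56% × 92% × 58% × 29% = 8.665664% of Copperline Pharma AG.
Chain via Wildmere Group plc → Clearview Energy Co. → Pinebrook Trust (R2): 48% × 85% × 56% × 22% = 5.02656% of Copperline Pharma AG.
Aggregating (R1): 8.665664% + 5.02656% = 13.692224%.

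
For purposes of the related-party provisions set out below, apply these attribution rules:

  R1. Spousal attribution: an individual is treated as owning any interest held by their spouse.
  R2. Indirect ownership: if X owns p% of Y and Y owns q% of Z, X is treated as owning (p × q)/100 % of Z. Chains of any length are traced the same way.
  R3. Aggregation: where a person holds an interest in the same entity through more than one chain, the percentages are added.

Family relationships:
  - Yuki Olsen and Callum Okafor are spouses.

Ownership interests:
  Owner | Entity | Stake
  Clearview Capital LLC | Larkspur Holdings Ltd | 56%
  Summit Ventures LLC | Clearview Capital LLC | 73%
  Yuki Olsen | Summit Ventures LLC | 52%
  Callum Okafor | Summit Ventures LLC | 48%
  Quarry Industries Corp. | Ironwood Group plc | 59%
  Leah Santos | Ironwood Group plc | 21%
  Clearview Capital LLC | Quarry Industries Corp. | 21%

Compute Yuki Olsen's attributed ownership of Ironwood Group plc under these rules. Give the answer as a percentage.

By spousal attribution (R1), Yuki Olsen is treated as also owning Callum Okafor's interest in Summit Ventures LLC, giving 52% + 48% = 100%.
Chain via Summit Ventures LLC → Clearview Capital LLC → Quarry Industries Corp. (R2): 100% × 73% × 21% × 59% = 9.0447% of Ironwood Group plc.

9.0447%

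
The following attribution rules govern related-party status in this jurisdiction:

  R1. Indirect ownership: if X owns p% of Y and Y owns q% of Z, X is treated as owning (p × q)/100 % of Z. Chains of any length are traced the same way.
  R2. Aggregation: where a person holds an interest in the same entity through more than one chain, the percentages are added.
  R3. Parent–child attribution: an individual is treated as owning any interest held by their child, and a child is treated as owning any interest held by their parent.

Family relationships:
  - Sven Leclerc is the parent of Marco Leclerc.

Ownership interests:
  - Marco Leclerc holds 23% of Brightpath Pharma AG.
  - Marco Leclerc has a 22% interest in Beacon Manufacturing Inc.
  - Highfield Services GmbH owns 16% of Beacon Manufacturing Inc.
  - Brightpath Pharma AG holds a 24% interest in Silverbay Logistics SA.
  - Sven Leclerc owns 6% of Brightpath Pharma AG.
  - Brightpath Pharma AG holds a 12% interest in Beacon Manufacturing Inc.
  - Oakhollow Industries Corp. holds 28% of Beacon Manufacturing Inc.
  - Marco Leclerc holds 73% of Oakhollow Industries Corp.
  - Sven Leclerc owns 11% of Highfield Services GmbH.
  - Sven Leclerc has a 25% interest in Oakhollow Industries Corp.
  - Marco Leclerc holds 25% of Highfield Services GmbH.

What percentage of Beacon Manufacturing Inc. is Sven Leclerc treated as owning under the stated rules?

By parent–child attribution (R3), Sven Leclerc is treated as also owning Marco Leclerc's interest in Oakhollow Industries Corp, giving 25% + 73% = 98%.
By parent–child attribution (R3), Sven Leclerc is treated as also owning Marco Leclerc's interest in Highfield Services GmbH, giving 11% + 25% = 36%.
By parent–child attribution (R3), Sven Leclerc is treated as also owning Marco Leclerc's interest in Brightpath Pharma AG, giving 6% + 23% = 29%.
By parent–child attribution (R3), Sven Leclerc is treated as owning Marco Leclerc's 22% interest in Beacon Manufacturing Inc.
Chain via Oakhollow Industries Corp. (R1): 98% × 28% = 27.44% of Beacon Manufacturing Inc.
Chain via Highfield Services GmbH (R1): 36% × 16% = 5.76% of Beacon Manufacturing Inc.
Chain via Brightpath Pharma AG (R1): 29% × 12% = 3.48% of Beacon Manufacturing Inc.
Direct interest in Beacon Manufacturing Inc: 22%.
Aggregating (R2): 27.44% + 5.76% + 3.48% + 22% = 58.68%.

58.68%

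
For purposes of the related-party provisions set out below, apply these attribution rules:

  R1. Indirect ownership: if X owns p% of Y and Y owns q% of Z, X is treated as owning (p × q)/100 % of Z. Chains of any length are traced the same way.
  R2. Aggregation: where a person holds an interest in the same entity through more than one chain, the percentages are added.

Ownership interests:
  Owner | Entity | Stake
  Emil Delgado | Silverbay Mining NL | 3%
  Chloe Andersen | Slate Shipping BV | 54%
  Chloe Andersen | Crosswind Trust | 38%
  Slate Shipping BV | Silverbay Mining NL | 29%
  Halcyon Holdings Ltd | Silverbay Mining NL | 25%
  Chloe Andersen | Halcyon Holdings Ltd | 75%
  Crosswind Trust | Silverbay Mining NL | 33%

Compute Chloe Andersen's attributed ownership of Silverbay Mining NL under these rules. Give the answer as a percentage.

Chain via Halcyon Holdings Ltd (R1): 75% × 25% = 18.75% of Silverbay Mining NL.
Chain via Slate Shipping BV (R1): 54% × 29% = 15.66% of Silverbay Mining NL.
Chain via Crosswind Trust (R1): 38% × 33% = 12.54% of Silverbay Mining NL.
Aggregating (R2): 18.75% + 15.66% + 12.54% = 46.95%.

46.95%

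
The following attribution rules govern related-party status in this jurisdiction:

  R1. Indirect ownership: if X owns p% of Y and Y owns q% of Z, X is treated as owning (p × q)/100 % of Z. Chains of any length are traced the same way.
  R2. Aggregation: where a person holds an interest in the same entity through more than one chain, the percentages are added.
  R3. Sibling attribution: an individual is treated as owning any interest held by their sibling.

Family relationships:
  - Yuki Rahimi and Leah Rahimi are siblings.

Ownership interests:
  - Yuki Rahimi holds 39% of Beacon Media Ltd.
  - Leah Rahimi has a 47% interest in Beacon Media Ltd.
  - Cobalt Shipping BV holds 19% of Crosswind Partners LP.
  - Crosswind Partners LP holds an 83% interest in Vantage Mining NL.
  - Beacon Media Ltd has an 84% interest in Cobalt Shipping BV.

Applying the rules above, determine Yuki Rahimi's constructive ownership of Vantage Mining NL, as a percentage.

11.392248%

By sibling attribution (R3), Yuki Rahimi is treated as also owning Leah Rahimi's interest in Beacon Media Ltd, giving 39% + 47% = 86%.
Chain via Beacon Media Ltd → Cobalt Shipping BV → Crosswind Partners LP (R1): 86% × 84% × 19% × 83% = 11.392248% of Vantage Mining NL.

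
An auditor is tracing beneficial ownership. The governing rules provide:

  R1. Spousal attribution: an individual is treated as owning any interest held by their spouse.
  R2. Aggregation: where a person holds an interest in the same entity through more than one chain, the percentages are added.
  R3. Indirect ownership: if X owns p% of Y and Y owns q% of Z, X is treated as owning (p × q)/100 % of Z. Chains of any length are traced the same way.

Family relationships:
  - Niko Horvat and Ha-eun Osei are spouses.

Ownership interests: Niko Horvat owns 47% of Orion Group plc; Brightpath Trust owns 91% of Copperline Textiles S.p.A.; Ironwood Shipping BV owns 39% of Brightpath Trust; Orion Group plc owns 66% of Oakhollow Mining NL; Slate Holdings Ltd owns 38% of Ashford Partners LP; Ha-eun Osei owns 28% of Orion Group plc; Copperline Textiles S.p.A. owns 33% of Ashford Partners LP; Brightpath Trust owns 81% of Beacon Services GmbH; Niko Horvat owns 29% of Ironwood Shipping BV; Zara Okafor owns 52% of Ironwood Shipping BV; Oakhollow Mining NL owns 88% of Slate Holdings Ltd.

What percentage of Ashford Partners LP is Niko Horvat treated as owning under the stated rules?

By spousal attribution (R1), Niko Horvat is treated as also owning Ha-eun Osei's interest in Orion Group plc, giving 47% + 28% = 75%.
Chain via Orion Group plc → Oakhollow Mining NL → Slate Holdings Ltd (R3): 75% × 66% × 88% × 38% = 16.5528% of Ashford Partners LP.
Chain via Ironwood Shipping BV → Brightpath Trust → Copperline Textiles S.p.A. (R3): 29% × 39% × 91% × 33% = 3.396393% of Ashford Partners LP.
Aggregating (R2): 16.5528% + 3.396393% = 19.949193%.

19.949193%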